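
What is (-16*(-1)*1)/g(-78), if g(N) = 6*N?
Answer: -4/117 ≈ -0.034188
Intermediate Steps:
(-16*(-1)*1)/g(-78) = (-16*(-1)*1)/((6*(-78))) = (16*1)/(-468) = 16*(-1/468) = -4/117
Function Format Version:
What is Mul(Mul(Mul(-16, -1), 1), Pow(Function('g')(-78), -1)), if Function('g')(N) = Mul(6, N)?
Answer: Rational(-4, 117) ≈ -0.034188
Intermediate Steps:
Mul(Mul(Mul(-16, -1), 1), Pow(Function('g')(-78), -1)) = Mul(Mul(Mul(-16, -1), 1), Pow(Mul(6, -78), -1)) = Mul(Mul(16, 1), Pow(-468, -1)) = Mul(16, Rational(-1, 468)) = Rational(-4, 117)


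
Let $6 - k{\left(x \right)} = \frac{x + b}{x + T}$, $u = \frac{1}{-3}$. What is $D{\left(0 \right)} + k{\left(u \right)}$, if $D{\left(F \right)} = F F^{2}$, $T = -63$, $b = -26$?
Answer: $\frac{1061}{190} \approx 5.5842$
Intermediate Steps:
$u = - \frac{1}{3} \approx -0.33333$
$k{\left(x \right)} = 6 - \frac{-26 + x}{-63 + x}$ ($k{\left(x \right)} = 6 - \frac{x - 26}{x - 63} = 6 - \frac{-26 + x}{-63 + x}$)
$D{\left(F \right)} = F^{3}$
$D{\left(0 \right)} + k{\left(u \right)} = 0^{3} + \frac{-352 + 5 \left(- \frac{1}{3}\right)}{-63 - \frac{1}{3}} = 0 + \frac{-352 - \frac{5}{3}}{- \frac{190}{3}} = 0 - - \frac{1061}{190} = 0 + \frac{1061}{190} = \frac{1061}{190}$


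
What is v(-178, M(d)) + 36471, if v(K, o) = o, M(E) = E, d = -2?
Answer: 36469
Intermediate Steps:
v(-178, M(d)) + 36471 = -2 + 36471 = 36469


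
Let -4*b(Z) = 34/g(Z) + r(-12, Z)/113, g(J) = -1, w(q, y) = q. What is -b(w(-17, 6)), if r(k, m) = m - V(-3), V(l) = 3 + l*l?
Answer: -3871/452 ≈ -8.5642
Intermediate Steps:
V(l) = 3 + l²
r(k, m) = -12 + m (r(k, m) = m - (3 + (-3)²) = m - (3 + 9) = m - 1*12 = m - 12 = -12 + m)
b(Z) = 1927/226 - Z/452 (b(Z) = -(34/(-1) + (-12 + Z)/113)/4 = -(34*(-1) + (-12 + Z)*(1/113))/4 = -(-34 + (-12/113 + Z/113))/4 = -(-3854/113 + Z/113)/4 = 1927/226 - Z/452)
-b(w(-17, 6)) = -(1927/226 - 1/452*(-17)) = -(1927/226 + 17/452) = -1*3871/452 = -3871/452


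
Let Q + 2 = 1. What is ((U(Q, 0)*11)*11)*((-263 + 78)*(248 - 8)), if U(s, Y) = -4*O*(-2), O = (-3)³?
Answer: 1160438400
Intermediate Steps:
O = -27
Q = -1 (Q = -2 + 1 = -1)
U(s, Y) = -216 (U(s, Y) = -4*(-27)*(-2) = 108*(-2) = -216)
((U(Q, 0)*11)*11)*((-263 + 78)*(248 - 8)) = (-216*11*11)*((-263 + 78)*(248 - 8)) = (-2376*11)*(-185*240) = -26136*(-44400) = 1160438400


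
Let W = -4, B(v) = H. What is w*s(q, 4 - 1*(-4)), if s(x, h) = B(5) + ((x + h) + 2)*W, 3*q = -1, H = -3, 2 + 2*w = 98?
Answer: -2000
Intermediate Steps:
w = 48 (w = -1 + (1/2)*98 = -1 + 49 = 48)
B(v) = -3
q = -1/3 (q = (1/3)*(-1) = -1/3 ≈ -0.33333)
s(x, h) = -11 - 4*h - 4*x (s(x, h) = -3 + ((x + h) + 2)*(-4) = -3 + ((h + x) + 2)*(-4) = -3 + (2 + h + x)*(-4) = -3 + (-8 - 4*h - 4*x) = -11 - 4*h - 4*x)
w*s(q, 4 - 1*(-4)) = 48*(-11 - 4*(4 - 1*(-4)) - 4*(-1/3)) = 48*(-11 - 4*(4 + 4) + 4/3) = 48*(-11 - 4*8 + 4/3) = 48*(-11 - 32 + 4/3) = 48*(-125/3) = -2000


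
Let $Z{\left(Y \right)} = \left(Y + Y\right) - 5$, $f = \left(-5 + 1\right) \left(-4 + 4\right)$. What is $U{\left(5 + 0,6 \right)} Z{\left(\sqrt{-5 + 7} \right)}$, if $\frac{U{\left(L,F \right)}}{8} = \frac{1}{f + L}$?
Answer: $-8 + \frac{16 \sqrt{2}}{5} \approx -3.4745$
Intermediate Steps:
$f = 0$ ($f = \left(-4\right) 0 = 0$)
$U{\left(L,F \right)} = \frac{8}{L}$ ($U{\left(L,F \right)} = \frac{8}{0 + L} = \frac{8}{L}$)
$Z{\left(Y \right)} = -5 + 2 Y$ ($Z{\left(Y \right)} = 2 Y - 5 = -5 + 2 Y$)
$U{\left(5 + 0,6 \right)} Z{\left(\sqrt{-5 + 7} \right)} = \frac{8}{5 + 0} \left(-5 + 2 \sqrt{-5 + 7}\right) = \frac{8}{5} \left(-5 + 2 \sqrt{2}\right) = 8 \cdot \frac{1}{5} \left(-5 + 2 \sqrt{2}\right) = \frac{8 \left(-5 + 2 \sqrt{2}\right)}{5} = -8 + \frac{16 \sqrt{2}}{5}$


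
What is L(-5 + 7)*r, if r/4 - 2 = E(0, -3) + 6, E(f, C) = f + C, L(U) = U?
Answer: 40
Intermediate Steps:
E(f, C) = C + f
r = 20 (r = 8 + 4*((-3 + 0) + 6) = 8 + 4*(-3 + 6) = 8 + 4*3 = 8 + 12 = 20)
L(-5 + 7)*r = (-5 + 7)*20 = 2*20 = 40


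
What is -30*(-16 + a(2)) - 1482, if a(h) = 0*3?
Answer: -1002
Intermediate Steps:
a(h) = 0
-30*(-16 + a(2)) - 1482 = -30*(-16 + 0) - 1482 = -30*(-16) - 1482 = 480 - 1482 = -1002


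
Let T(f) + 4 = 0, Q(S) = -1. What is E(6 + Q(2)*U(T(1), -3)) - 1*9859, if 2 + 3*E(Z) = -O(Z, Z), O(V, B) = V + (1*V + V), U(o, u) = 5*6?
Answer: -29507/3 ≈ -9835.7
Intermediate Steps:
T(f) = -4 (T(f) = -4 + 0 = -4)
U(o, u) = 30
O(V, B) = 3*V (O(V, B) = V + (V + V) = V + 2*V = 3*V)
E(Z) = -⅔ - Z (E(Z) = -⅔ + (-3*Z)/3 = -⅔ - Z)
E(6 + Q(2)*U(T(1), -3)) - 1*9859 = (-⅔ - (6 - 1*30)) - 1*9859 = (-⅔ - (6 - 30)) - 9859 = (-⅔ - 1*(-24)) - 9859 = (-⅔ + 24) - 9859 = 70/3 - 9859 = -29507/3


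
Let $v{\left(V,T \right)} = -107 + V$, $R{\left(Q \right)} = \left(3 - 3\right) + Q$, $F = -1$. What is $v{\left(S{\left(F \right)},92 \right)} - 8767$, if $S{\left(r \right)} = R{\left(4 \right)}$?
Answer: $-8870$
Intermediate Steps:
$R{\left(Q \right)} = Q$ ($R{\left(Q \right)} = 0 + Q = Q$)
$S{\left(r \right)} = 4$
$v{\left(S{\left(F \right)},92 \right)} - 8767 = \left(-107 + 4\right) - 8767 = -103 - 8767 = -8870$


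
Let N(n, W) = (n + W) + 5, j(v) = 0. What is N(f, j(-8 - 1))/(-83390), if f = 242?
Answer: -247/83390 ≈ -0.0029620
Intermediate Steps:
N(n, W) = 5 + W + n (N(n, W) = (W + n) + 5 = 5 + W + n)
N(f, j(-8 - 1))/(-83390) = (5 + 0 + 242)/(-83390) = 247*(-1/83390) = -247/83390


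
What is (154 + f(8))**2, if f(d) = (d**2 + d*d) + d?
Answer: 84100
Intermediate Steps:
f(d) = d + 2*d**2 (f(d) = (d**2 + d**2) + d = 2*d**2 + d = d + 2*d**2)
(154 + f(8))**2 = (154 + 8*(1 + 2*8))**2 = (154 + 8*(1 + 16))**2 = (154 + 8*17)**2 = (154 + 136)**2 = 290**2 = 84100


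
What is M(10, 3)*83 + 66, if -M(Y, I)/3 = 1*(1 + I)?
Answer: -930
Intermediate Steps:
M(Y, I) = -3 - 3*I (M(Y, I) = -3*(1 + I) = -3 - 3*I)
M(10, 3)*83 + 66 = (-3 - 3*3)*83 + 66 = (-3 - 9)*83 + 66 = -12*83 + 66 = -996 + 66 = -930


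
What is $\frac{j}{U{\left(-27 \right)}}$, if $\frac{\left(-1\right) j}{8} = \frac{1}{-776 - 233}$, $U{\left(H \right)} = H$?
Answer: $- \frac{8}{27243} \approx -0.00029365$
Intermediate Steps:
$j = \frac{8}{1009}$ ($j = - \frac{8}{-776 - 233} = - \frac{8}{-1009} = \left(-8\right) \left(- \frac{1}{1009}\right) = \frac{8}{1009} \approx 0.0079286$)
$\frac{j}{U{\left(-27 \right)}} = \frac{8}{1009 \left(-27\right)} = \frac{8}{1009} \left(- \frac{1}{27}\right) = - \frac{8}{27243}$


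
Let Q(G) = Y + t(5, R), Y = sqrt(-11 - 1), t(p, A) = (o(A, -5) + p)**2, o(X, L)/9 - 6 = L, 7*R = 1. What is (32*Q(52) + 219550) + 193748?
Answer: 419570 + 64*I*sqrt(3) ≈ 4.1957e+5 + 110.85*I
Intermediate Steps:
R = 1/7 (R = (1/7)*1 = 1/7 ≈ 0.14286)
o(X, L) = 54 + 9*L
t(p, A) = (9 + p)**2 (t(p, A) = ((54 + 9*(-5)) + p)**2 = ((54 - 45) + p)**2 = (9 + p)**2)
Y = 2*I*sqrt(3) (Y = sqrt(-12) = 2*I*sqrt(3) ≈ 3.4641*I)
Q(G) = 196 + 2*I*sqrt(3) (Q(G) = 2*I*sqrt(3) + (9 + 5)**2 = 2*I*sqrt(3) + 14**2 = 2*I*sqrt(3) + 196 = 196 + 2*I*sqrt(3))
(32*Q(52) + 219550) + 193748 = (32*(196 + 2*I*sqrt(3)) + 219550) + 193748 = ((6272 + 64*I*sqrt(3)) + 219550) + 193748 = (225822 + 64*I*sqrt(3)) + 193748 = 419570 + 64*I*sqrt(3)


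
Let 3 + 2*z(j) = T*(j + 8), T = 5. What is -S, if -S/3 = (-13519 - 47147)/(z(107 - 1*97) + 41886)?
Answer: -121332/27953 ≈ -4.3406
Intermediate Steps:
z(j) = 37/2 + 5*j/2 (z(j) = -3/2 + (5*(j + 8))/2 = -3/2 + (5*(8 + j))/2 = -3/2 + (40 + 5*j)/2 = -3/2 + (20 + 5*j/2) = 37/2 + 5*j/2)
S = 121332/27953 (S = -3*(-13519 - 47147)/((37/2 + 5*(107 - 1*97)/2) + 41886) = -(-181998)/((37/2 + 5*(107 - 97)/2) + 41886) = -(-181998)/((37/2 + (5/2)*10) + 41886) = -(-181998)/((37/2 + 25) + 41886) = -(-181998)/(87/2 + 41886) = -(-181998)/83859/2 = -(-181998)*2/83859 = -3*(-40444/27953) = 121332/27953 ≈ 4.3406)
-S = -1*121332/27953 = -121332/27953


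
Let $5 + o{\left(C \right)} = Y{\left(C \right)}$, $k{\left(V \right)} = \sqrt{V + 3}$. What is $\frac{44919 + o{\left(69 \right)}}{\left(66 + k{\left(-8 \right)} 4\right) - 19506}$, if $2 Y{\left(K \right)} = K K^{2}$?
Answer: $- \frac{101655891}{9447842} - \frac{418337 i \sqrt{5}}{188956840} \approx -10.76 - 0.0049505 i$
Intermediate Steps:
$k{\left(V \right)} = \sqrt{3 + V}$
$Y{\left(K \right)} = \frac{K^{3}}{2}$ ($Y{\left(K \right)} = \frac{K K^{2}}{2} = \frac{K^{3}}{2}$)
$o{\left(C \right)} = -5 + \frac{C^{3}}{2}$
$\frac{44919 + o{\left(69 \right)}}{\left(66 + k{\left(-8 \right)} 4\right) - 19506} = \frac{44919 - \left(5 - \frac{69^{3}}{2}\right)}{\left(66 + \sqrt{3 - 8} \cdot 4\right) - 19506} = \frac{44919 + \left(-5 + \frac{1}{2} \cdot 328509\right)}{\left(66 + \sqrt{-5} \cdot 4\right) - 19506} = \frac{44919 + \left(-5 + \frac{328509}{2}\right)}{\left(66 + i \sqrt{5} \cdot 4\right) - 19506} = \frac{44919 + \frac{328499}{2}}{\left(66 + 4 i \sqrt{5}\right) - 19506} = \frac{418337}{2 \left(-19440 + 4 i \sqrt{5}\right)}$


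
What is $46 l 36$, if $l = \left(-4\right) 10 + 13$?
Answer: $-44712$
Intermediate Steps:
$l = -27$ ($l = -40 + 13 = -27$)
$46 l 36 = 46 \left(-27\right) 36 = \left(-1242\right) 36 = -44712$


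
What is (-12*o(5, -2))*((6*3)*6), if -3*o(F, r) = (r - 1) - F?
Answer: -3456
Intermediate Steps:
o(F, r) = ⅓ - r/3 + F/3 (o(F, r) = -((r - 1) - F)/3 = -((-1 + r) - F)/3 = -(-1 + r - F)/3 = ⅓ - r/3 + F/3)
(-12*o(5, -2))*((6*3)*6) = (-12*(⅓ - ⅓*(-2) + (⅓)*5))*((6*3)*6) = (-12*(⅓ + ⅔ + 5/3))*(18*6) = -12*8/3*108 = -32*108 = -3456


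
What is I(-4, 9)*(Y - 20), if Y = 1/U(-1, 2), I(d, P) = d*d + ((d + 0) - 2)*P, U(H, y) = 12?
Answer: 4541/6 ≈ 756.83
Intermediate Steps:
I(d, P) = d² + P*(-2 + d) (I(d, P) = d² + (d - 2)*P = d² + (-2 + d)*P = d² + P*(-2 + d))
Y = 1/12 ≈ 0.083333
I(-4, 9)*(Y - 20) = ((-4)² - 2*9 + 9*(-4))*(1/12 - 20) = (16 - 18 - 36)*(-239/12) = -38*(-239/12) = 4541/6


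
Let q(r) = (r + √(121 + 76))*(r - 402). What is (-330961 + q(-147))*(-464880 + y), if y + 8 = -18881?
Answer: 121067062402 + 265589181*√197 ≈ 1.2479e+11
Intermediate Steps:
y = -18889 (y = -8 - 18881 = -18889)
q(r) = (-402 + r)*(r + √197) (q(r) = (r + √197)*(-402 + r) = (-402 + r)*(r + √197))
(-330961 + q(-147))*(-464880 + y) = (-330961 + ((-147)² - 402*(-147) - 402*√197 - 147*√197))*(-464880 - 18889) = (-330961 + (21609 + 59094 - 402*√197 - 147*√197))*(-483769) = (-330961 + (80703 - 549*√197))*(-483769) = (-250258 - 549*√197)*(-483769) = 121067062402 + 265589181*√197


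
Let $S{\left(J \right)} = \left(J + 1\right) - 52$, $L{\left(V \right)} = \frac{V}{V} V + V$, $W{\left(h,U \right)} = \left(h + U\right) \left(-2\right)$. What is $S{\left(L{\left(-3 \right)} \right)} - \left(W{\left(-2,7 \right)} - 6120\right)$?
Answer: $6073$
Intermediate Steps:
$W{\left(h,U \right)} = - 2 U - 2 h$ ($W{\left(h,U \right)} = \left(U + h\right) \left(-2\right) = - 2 U - 2 h$)
$L{\left(V \right)} = 2 V$ ($L{\left(V \right)} = 1 V + V = V + V = 2 V$)
$S{\left(J \right)} = -51 + J$ ($S{\left(J \right)} = \left(1 + J\right) - 52 = -51 + J$)
$S{\left(L{\left(-3 \right)} \right)} - \left(W{\left(-2,7 \right)} - 6120\right) = \left(-51 + 2 \left(-3\right)\right) - \left(\left(\left(-2\right) 7 - -4\right) - 6120\right) = \left(-51 - 6\right) - \left(\left(-14 + 4\right) - 6120\right) = -57 - \left(-10 - 6120\right) = -57 - -6130 = -57 + 6130 = 6073$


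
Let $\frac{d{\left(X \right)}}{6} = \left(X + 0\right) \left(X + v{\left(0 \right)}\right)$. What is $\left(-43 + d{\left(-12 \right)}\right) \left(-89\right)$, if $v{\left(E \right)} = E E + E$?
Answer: $-73069$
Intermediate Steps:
$v{\left(E \right)} = E + E^{2}$ ($v{\left(E \right)} = E^{2} + E = E + E^{2}$)
$d{\left(X \right)} = 6 X^{2}$ ($d{\left(X \right)} = 6 \left(X + 0\right) \left(X + 0 \left(1 + 0\right)\right) = 6 X \left(X + 0 \cdot 1\right) = 6 X \left(X + 0\right) = 6 X X = 6 X^{2}$)
$\left(-43 + d{\left(-12 \right)}\right) \left(-89\right) = \left(-43 + 6 \left(-12\right)^{2}\right) \left(-89\right) = \left(-43 + 6 \cdot 144\right) \left(-89\right) = \left(-43 + 864\right) \left(-89\right) = 821 \left(-89\right) = -73069$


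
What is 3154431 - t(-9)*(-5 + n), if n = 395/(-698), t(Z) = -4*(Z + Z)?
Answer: 1101036279/349 ≈ 3.1548e+6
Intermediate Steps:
t(Z) = -8*Z
n = -395/698 (n = 395*(-1/698) = -395/698 ≈ -0.56590)
3154431 - t(-9)*(-5 + n) = 3154431 - (-8*(-9))*(-5 - 395/698) = 3154431 - 72*(-3885)/698 = 3154431 - 1*(-139860/349) = 3154431 + 139860/349 = 1101036279/349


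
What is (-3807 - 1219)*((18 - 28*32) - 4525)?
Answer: 27155478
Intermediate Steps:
(-3807 - 1219)*((18 - 28*32) - 4525) = -5026*((18 - 896) - 4525) = -5026*(-878 - 4525) = -5026*(-5403) = 27155478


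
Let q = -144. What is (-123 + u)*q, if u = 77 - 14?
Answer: 8640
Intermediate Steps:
u = 63
(-123 + u)*q = (-123 + 63)*(-144) = -60*(-144) = 8640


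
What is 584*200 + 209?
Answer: 117009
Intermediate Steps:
584*200 + 209 = 116800 + 209 = 117009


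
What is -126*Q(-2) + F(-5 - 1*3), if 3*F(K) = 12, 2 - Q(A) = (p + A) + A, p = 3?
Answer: -374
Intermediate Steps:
Q(A) = -1 - 2*A (Q(A) = 2 - ((3 + A) + A) = 2 - (3 + 2*A) = 2 + (-3 - 2*A) = -1 - 2*A)
F(K) = 4 (F(K) = (⅓)*12 = 4)
-126*Q(-2) + F(-5 - 1*3) = -126*(-1 - 2*(-2)) + 4 = -126*(-1 + 4) + 4 = -126*3 + 4 = -378 + 4 = -374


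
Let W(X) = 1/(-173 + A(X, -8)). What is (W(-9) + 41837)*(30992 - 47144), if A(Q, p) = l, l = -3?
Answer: -14866524909/22 ≈ -6.7575e+8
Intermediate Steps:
A(Q, p) = -3
W(X) = -1/176 (W(X) = 1/(-173 - 3) = 1/(-176) = -1/176)
(W(-9) + 41837)*(30992 - 47144) = (-1/176 + 41837)*(30992 - 47144) = (7363311/176)*(-16152) = -14866524909/22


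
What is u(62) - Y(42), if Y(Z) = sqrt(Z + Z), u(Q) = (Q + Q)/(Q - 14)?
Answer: 31/12 - 2*sqrt(21) ≈ -6.5818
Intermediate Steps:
u(Q) = 2*Q/(-14 + Q) (u(Q) = (2*Q)/(-14 + Q) = 2*Q/(-14 + Q))
Y(Z) = sqrt(2)*sqrt(Z) (Y(Z) = sqrt(2*Z) = sqrt(2)*sqrt(Z))
u(62) - Y(42) = 2*62/(-14 + 62) - sqrt(2)*sqrt(42) = 2*62/48 - 2*sqrt(21) = 2*62*(1/48) - 2*sqrt(21) = 31/12 - 2*sqrt(21)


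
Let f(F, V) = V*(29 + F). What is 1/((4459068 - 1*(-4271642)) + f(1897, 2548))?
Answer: 1/13638158 ≈ 7.3324e-8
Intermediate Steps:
1/((4459068 - 1*(-4271642)) + f(1897, 2548)) = 1/((4459068 - 1*(-4271642)) + 2548*(29 + 1897)) = 1/((4459068 + 4271642) + 2548*1926) = 1/(8730710 + 4907448) = 1/13638158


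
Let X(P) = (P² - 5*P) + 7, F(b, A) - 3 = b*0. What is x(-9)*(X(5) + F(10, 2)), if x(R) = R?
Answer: -90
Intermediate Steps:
F(b, A) = 3 (F(b, A) = 3 + b*0 = 3 + 0 = 3)
X(P) = 7 + P² - 5*P
x(-9)*(X(5) + F(10, 2)) = -9*((7 + 5² - 5*5) + 3) = -9*((7 + 25 - 25) + 3) = -9*(7 + 3) = -9*10 = -90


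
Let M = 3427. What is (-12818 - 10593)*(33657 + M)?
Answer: -868173524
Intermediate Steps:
(-12818 - 10593)*(33657 + M) = (-12818 - 10593)*(33657 + 3427) = -23411*37084 = -868173524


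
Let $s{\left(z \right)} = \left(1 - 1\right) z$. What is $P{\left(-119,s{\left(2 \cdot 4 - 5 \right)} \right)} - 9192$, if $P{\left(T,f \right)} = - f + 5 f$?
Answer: $-9192$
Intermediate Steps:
$s{\left(z \right)} = 0$ ($s{\left(z \right)} = 0 z = 0$)
$P{\left(T,f \right)} = 4 f$
$P{\left(-119,s{\left(2 \cdot 4 - 5 \right)} \right)} - 9192 = 4 \cdot 0 - 9192 = 0 - 9192 = -9192$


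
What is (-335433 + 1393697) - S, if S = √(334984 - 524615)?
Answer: 1058264 - I*√189631 ≈ 1.0583e+6 - 435.47*I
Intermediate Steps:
S = I*√189631 (S = √(-189631) = I*√189631 ≈ 435.47*I)
(-335433 + 1393697) - S = (-335433 + 1393697) - I*√189631 = 1058264 - I*√189631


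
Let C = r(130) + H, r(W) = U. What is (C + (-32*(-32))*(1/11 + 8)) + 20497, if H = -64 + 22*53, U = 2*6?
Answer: 328857/11 ≈ 29896.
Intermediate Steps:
U = 12
r(W) = 12
H = 1102 (H = -64 + 1166 = 1102)
C = 1114 (C = 12 + 1102 = 1114)
(C + (-32*(-32))*(1/11 + 8)) + 20497 = (1114 + (-32*(-32))*(1/11 + 8)) + 20497 = (1114 + 1024*(1/11 + 8)) + 20497 = (1114 + 1024*(89/11)) + 20497 = (1114 + 91136/11) + 20497 = 103390/11 + 20497 = 328857/11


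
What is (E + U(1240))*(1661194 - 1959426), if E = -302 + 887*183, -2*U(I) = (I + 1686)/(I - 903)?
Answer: -16283151074080/337 ≈ -4.8318e+10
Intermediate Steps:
U(I) = -(1686 + I)/(2*(-903 + I)) (U(I) = -(I + 1686)/(2*(I - 903)) = -(1686 + I)/(2*(-903 + I)))
E = 162019 (E = -302 + 162321 = 162019)
(E + U(1240))*(1661194 - 1959426) = (162019 + (-1686 - 1*1240)/(2*(-903 + 1240)))*(1661194 - 1959426) = (162019 + (½)*(-1686 - 1240)/337)*(-298232) = (162019 + (½)*(1/337)*(-2926))*(-298232) = (162019 - 1463/337)*(-298232) = (54598940/337)*(-298232) = -16283151074080/337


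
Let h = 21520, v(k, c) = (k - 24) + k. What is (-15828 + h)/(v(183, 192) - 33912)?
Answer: -2846/16785 ≈ -0.16956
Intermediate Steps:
v(k, c) = -24 + 2*k (v(k, c) = (-24 + k) + k = -24 + 2*k)
(-15828 + h)/(v(183, 192) - 33912) = (-15828 + 21520)/((-24 + 2*183) - 33912) = 5692/((-24 + 366) - 33912) = 5692/(342 - 33912) = 5692/(-33570) = 5692*(-1/33570) = -2846/16785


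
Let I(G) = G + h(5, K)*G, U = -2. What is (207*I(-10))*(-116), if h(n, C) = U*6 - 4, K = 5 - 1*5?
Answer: -3601800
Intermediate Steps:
K = 0 (K = 5 - 5 = 0)
h(n, C) = -16 (h(n, C) = -2*6 - 4 = -12 - 4 = -16)
I(G) = -15*G (I(G) = G - 16*G = -15*G)
(207*I(-10))*(-116) = (207*(-15*(-10)))*(-116) = (207*150)*(-116) = 31050*(-116) = -3601800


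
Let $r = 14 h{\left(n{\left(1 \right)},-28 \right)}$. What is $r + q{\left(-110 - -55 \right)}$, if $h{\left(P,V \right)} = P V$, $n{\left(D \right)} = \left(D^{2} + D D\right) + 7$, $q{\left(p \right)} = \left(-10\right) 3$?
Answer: $-3558$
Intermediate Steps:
$q{\left(p \right)} = -30$
$n{\left(D \right)} = 7 + 2 D^{2}$ ($n{\left(D \right)} = \left(D^{2} + D^{2}\right) + 7 = 2 D^{2} + 7 = 7 + 2 D^{2}$)
$r = -3528$ ($r = 14 \left(7 + 2 \cdot 1^{2}\right) \left(-28\right) = 14 \left(7 + 2 \cdot 1\right) \left(-28\right) = 14 \left(7 + 2\right) \left(-28\right) = 14 \cdot 9 \left(-28\right) = 14 \left(-252\right) = -3528$)
$r + q{\left(-110 - -55 \right)} = -3528 - 30 = -3558$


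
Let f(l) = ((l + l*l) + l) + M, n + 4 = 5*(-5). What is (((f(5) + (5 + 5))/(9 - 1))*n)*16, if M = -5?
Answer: -2320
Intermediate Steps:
n = -29 (n = -4 + 5*(-5) = -4 - 25 = -29)
f(l) = -5 + l² + 2*l (f(l) = ((l + l*l) + l) - 5 = ((l + l²) + l) - 5 = (l² + 2*l) - 5 = -5 + l² + 2*l)
(((f(5) + (5 + 5))/(9 - 1))*n)*16 = ((((-5 + 5² + 2*5) + (5 + 5))/(9 - 1))*(-29))*16 = ((((-5 + 25 + 10) + 10)/8)*(-29))*16 = (((30 + 10)*(⅛))*(-29))*16 = ((40*(⅛))*(-29))*16 = (5*(-29))*16 = -145*16 = -2320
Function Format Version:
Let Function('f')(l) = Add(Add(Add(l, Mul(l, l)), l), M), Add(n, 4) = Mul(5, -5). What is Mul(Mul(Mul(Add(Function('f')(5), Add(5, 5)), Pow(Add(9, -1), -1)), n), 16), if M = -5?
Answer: -2320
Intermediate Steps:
n = -29 (n = Add(-4, Mul(5, -5)) = Add(-4, -25) = -29)
Function('f')(l) = Add(-5, Pow(l, 2), Mul(2, l)) (Function('f')(l) = Add(Add(Add(l, Mul(l, l)), l), -5) = Add(Add(Add(l, Pow(l, 2)), l), -5) = Add(Add(Pow(l, 2), Mul(2, l)), -5) = Add(-5, Pow(l, 2), Mul(2, l)))
Mul(Mul(Mul(Add(Function('f')(5), Add(5, 5)), Pow(Add(9, -1), -1)), n), 16) = Mul(Mul(Mul(Add(Add(-5, Pow(5, 2), Mul(2, 5)), Add(5, 5)), Pow(Add(9, -1), -1)), -29), 16) = Mul(Mul(Mul(Add(Add(-5, 25, 10), 10), Pow(8, -1)), -29), 16) = Mul(Mul(Mul(Add(30, 10), Rational(1, 8)), -29), 16) = Mul(Mul(Mul(40, Rational(1, 8)), -29), 16) = Mul(Mul(5, -29), 16) = Mul(-145, 16) = -2320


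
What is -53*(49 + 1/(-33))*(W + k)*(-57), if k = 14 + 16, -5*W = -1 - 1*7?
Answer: 257115296/55 ≈ 4.6748e+6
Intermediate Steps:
W = 8/5 (W = -(-1 - 1*7)/5 = -(-1 - 7)/5 = -⅕*(-8) = 8/5 ≈ 1.6000)
k = 30
-53*(49 + 1/(-33))*(W + k)*(-57) = -53*(49 + 1/(-33))*(8/5 + 30)*(-57) = -53*(49 - 1/33)*158/5*(-57) = -85648*158/(33*5)*(-57) = -53*255328/165*(-57) = -13532384/165*(-57) = 257115296/55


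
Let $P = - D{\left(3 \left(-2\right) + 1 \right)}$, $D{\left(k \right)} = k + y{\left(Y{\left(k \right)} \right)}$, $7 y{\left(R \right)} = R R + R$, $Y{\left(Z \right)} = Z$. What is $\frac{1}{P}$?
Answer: $\frac{7}{15} \approx 0.46667$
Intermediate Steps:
$y{\left(R \right)} = \frac{R}{7} + \frac{R^{2}}{7}$ ($y{\left(R \right)} = \frac{R R + R}{7} = \frac{R^{2} + R}{7} = \frac{R + R^{2}}{7} = \frac{R}{7} + \frac{R^{2}}{7}$)
$D{\left(k \right)} = k + \frac{k \left(1 + k\right)}{7}$
$P = \frac{15}{7}$ ($P = - \frac{\left(3 \left(-2\right) + 1\right) \left(8 + \left(3 \left(-2\right) + 1\right)\right)}{7} = - \frac{\left(-6 + 1\right) \left(8 + \left(-6 + 1\right)\right)}{7} = - \frac{\left(-5\right) \left(8 - 5\right)}{7} = - \frac{\left(-5\right) 3}{7} = \left(-1\right) \left(- \frac{15}{7}\right) = \frac{15}{7} \approx 2.1429$)
$\frac{1}{P} = \frac{1}{\frac{15}{7}} = \frac{7}{15}$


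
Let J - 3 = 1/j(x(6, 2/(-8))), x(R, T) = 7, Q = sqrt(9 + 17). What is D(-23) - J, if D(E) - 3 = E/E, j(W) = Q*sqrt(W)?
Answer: 1 - sqrt(182)/182 ≈ 0.92587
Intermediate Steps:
Q = sqrt(26) ≈ 5.0990
j(W) = sqrt(26)*sqrt(W)
D(E) = 4 (D(E) = 3 + E/E = 3 + 1 = 4)
J = 3 + sqrt(182)/182 (J = 3 + 1/(sqrt(26)*sqrt(7)) = 3 + 1/(sqrt(182)) = 3 + sqrt(182)/182 ≈ 3.0741)
D(-23) - J = 4 - (3 + sqrt(182)/182) = 4 + (-3 - sqrt(182)/182) = 1 - sqrt(182)/182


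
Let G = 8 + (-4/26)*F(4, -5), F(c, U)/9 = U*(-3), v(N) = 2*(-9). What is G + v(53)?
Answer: -400/13 ≈ -30.769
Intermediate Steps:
v(N) = -18
F(c, U) = -27*U (F(c, U) = 9*(U*(-3)) = 9*(-3*U) = -27*U)
G = -166/13 (G = 8 + (-4/26)*(-27*(-5)) = 8 - 4*1/26*135 = 8 - 2/13*135 = 8 - 270/13 = -166/13 ≈ -12.769)
G + v(53) = -166/13 - 18 = -400/13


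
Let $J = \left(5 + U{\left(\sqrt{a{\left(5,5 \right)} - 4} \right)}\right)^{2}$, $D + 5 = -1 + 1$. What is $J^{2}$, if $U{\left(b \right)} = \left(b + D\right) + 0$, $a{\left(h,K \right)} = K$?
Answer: $1$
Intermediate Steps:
$D = -5$ ($D = -5 + \left(-1 + 1\right) = -5 + 0 = -5$)
$U{\left(b \right)} = -5 + b$ ($U{\left(b \right)} = \left(b - 5\right) + 0 = \left(-5 + b\right) + 0 = -5 + b$)
$J = 1$ ($J = \left(5 - \left(5 - \sqrt{5 - 4}\right)\right)^{2} = \left(5 - \left(5 - \sqrt{1}\right)\right)^{2} = \left(5 + \left(-5 + 1\right)\right)^{2} = \left(5 - 4\right)^{2} = 1^{2} = 1$)
$J^{2} = 1^{2} = 1$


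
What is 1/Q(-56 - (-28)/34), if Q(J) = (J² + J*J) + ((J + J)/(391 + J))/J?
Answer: 1649901/10046068618 ≈ 0.00016423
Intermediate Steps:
Q(J) = 2*J² + 2/(391 + J) (Q(J) = (J² + J²) + ((2*J)/(391 + J))/J = 2*J² + (2*J/(391 + J))/J = 2*J² + 2/(391 + J))
1/Q(-56 - (-28)/34) = 1/(2*(1 + (-56 - (-28)/34)³ + 391*(-56 - (-28)/34)²)/(391 + (-56 - (-28)/34))) = 1/(2*(1 + (-56 - 1*(-14/17))³ + 391*(-56 - 1*(-14/17))²)/(391 + (-56 - 1*(-14/17)))) = 1/(2*(1 + (-56 + 14/17)³ + 391*(-56 + 14/17)²)/(391 + (-56 + 14/17))) = 1/(2*(1 + (-938/17)³ + 391*(-938/17)²)/(391 - 938/17)) = 1/(2*(1 - 825293672/4913 + 391*(879844/289))/(5709/17)) = 1/(2*(17/5709)*(1 - 825293672/4913 + 20236412/17)) = 1/(2*(17/5709)*(5023034309/4913)) = 1/(10046068618/1649901) = 1649901/10046068618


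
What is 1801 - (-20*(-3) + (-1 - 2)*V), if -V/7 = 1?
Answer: 1720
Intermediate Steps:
V = -7 (V = -7*1 = -7)
1801 - (-20*(-3) + (-1 - 2)*V) = 1801 - (-20*(-3) + (-1 - 2)*(-7)) = 1801 - (60 - 3*(-7)) = 1801 - (60 + 21) = 1801 - 1*81 = 1801 - 81 = 1720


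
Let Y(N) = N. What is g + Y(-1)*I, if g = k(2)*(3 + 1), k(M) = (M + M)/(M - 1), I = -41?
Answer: 57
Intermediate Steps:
k(M) = 2*M/(-1 + M) (k(M) = (2*M)/(-1 + M) = 2*M/(-1 + M))
g = 16 (g = (2*2/(-1 + 2))*(3 + 1) = (2*2/1)*4 = (2*2*1)*4 = 4*4 = 16)
g + Y(-1)*I = 16 - 1*(-41) = 16 + 41 = 57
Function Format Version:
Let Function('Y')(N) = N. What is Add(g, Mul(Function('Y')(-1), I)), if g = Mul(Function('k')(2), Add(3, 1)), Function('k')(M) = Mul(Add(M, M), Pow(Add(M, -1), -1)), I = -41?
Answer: 57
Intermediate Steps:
Function('k')(M) = Mul(2, M, Pow(Add(-1, M), -1)) (Function('k')(M) = Mul(Mul(2, M), Pow(Add(-1, M), -1)) = Mul(2, M, Pow(Add(-1, M), -1)))
g = 16 (g = Mul(Mul(2, 2, Pow(Add(-1, 2), -1)), Add(3, 1)) = Mul(Mul(2, 2, Pow(1, -1)), 4) = Mul(Mul(2, 2, 1), 4) = Mul(4, 4) = 16)
Add(g, Mul(Function('Y')(-1), I)) = Add(16, Mul(-1, -41)) = Add(16, 41) = 57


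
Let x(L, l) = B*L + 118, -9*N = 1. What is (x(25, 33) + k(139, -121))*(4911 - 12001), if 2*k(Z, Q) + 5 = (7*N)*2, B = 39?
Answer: -69535175/9 ≈ -7.7261e+6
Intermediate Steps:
N = -⅑ (N = -⅑*1 = -⅑ ≈ -0.11111)
k(Z, Q) = -59/18 (k(Z, Q) = -5/2 + ((7*(-⅑))*2)/2 = -5/2 + (-7/9*2)/2 = -5/2 + (½)*(-14/9) = -5/2 - 7/9 = -59/18)
x(L, l) = 118 + 39*L (x(L, l) = 39*L + 118 = 118 + 39*L)
(x(25, 33) + k(139, -121))*(4911 - 12001) = ((118 + 39*25) - 59/18)*(4911 - 12001) = ((118 + 975) - 59/18)*(-7090) = (1093 - 59/18)*(-7090) = (19615/18)*(-7090) = -69535175/9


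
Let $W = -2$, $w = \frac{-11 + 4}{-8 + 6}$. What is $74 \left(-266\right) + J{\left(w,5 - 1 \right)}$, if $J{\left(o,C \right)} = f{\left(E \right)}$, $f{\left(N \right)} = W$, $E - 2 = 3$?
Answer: $-19686$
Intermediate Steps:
$E = 5$ ($E = 2 + 3 = 5$)
$w = \frac{7}{2}$ ($w = - \frac{7}{-2} = \left(-7\right) \left(- \frac{1}{2}\right) = \frac{7}{2} \approx 3.5$)
$f{\left(N \right)} = -2$
$J{\left(o,C \right)} = -2$
$74 \left(-266\right) + J{\left(w,5 - 1 \right)} = 74 \left(-266\right) - 2 = -19684 - 2 = -19686$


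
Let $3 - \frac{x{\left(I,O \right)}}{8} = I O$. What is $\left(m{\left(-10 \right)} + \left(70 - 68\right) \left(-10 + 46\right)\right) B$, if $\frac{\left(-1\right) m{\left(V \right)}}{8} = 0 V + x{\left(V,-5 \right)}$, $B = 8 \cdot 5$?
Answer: $123200$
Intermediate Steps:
$x{\left(I,O \right)} = 24 - 8 I O$
$B = 40$
$m{\left(V \right)} = -192 - 320 V$ ($m{\left(V \right)} = - 8 \left(0 V - \left(-24 + 8 V \left(-5\right)\right)\right) = - 8 \left(0 + \left(24 + 40 V\right)\right) = - 8 \left(24 + 40 V\right) = -192 - 320 V$)
$\left(m{\left(-10 \right)} + \left(70 - 68\right) \left(-10 + 46\right)\right) B = \left(\left(-192 - -3200\right) + \left(70 - 68\right) \left(-10 + 46\right)\right) 40 = \left(\left(-192 + 3200\right) + 2 \cdot 36\right) 40 = \left(3008 + 72\right) 40 = 3080 \cdot 40 = 123200$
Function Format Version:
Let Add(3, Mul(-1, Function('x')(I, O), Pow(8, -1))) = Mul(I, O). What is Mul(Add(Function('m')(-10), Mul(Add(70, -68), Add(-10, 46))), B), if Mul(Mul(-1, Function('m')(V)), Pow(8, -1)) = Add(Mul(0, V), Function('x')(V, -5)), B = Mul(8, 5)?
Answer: 123200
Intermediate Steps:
Function('x')(I, O) = Add(24, Mul(-8, I, O)) (Function('x')(I, O) = Add(24, Mul(-8, Mul(I, O))) = Add(24, Mul(-8, I, O)))
B = 40
Function('m')(V) = Add(-192, Mul(-320, V)) (Function('m')(V) = Mul(-8, Add(Mul(0, V), Add(24, Mul(-8, V, -5)))) = Mul(-8, Add(0, Add(24, Mul(40, V)))) = Mul(-8, Add(24, Mul(40, V))) = Add(-192, Mul(-320, V)))
Mul(Add(Function('m')(-10), Mul(Add(70, -68), Add(-10, 46))), B) = Mul(Add(Add(-192, Mul(-320, -10)), Mul(Add(70, -68), Add(-10, 46))), 40) = Mul(Add(Add(-192, 3200), Mul(2, 36)), 40) = Mul(Add(3008, 72), 40) = Mul(3080, 40) = 123200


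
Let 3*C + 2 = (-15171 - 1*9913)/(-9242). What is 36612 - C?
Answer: 169182952/4621 ≈ 36612.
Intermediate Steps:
C = 1100/4621 (C = -⅔ + ((-15171 - 1*9913)/(-9242))/3 = -⅔ + ((-15171 - 9913)*(-1/9242))/3 = -⅔ + (-25084*(-1/9242))/3 = -⅔ + (⅓)*(12542/4621) = -⅔ + 12542/13863 = 1100/4621 ≈ 0.23804)
36612 - C = 36612 - 1*1100/4621 = 36612 - 1100/4621 = 169182952/4621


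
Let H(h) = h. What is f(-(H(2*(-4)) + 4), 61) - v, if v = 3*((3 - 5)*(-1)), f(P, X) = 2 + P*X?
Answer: 240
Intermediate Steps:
v = 6 (v = 3*(-2*(-1)) = 3*2 = 6)
f(-(H(2*(-4)) + 4), 61) - v = (2 - (2*(-4) + 4)*61) - 1*6 = (2 - (-8 + 4)*61) - 6 = (2 - 1*(-4)*61) - 6 = (2 + 4*61) - 6 = (2 + 244) - 6 = 246 - 6 = 240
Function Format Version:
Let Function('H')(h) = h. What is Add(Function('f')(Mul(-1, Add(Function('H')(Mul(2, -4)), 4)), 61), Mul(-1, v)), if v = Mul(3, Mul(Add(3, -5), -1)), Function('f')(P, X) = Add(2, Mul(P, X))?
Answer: 240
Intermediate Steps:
v = 6 (v = Mul(3, Mul(-2, -1)) = Mul(3, 2) = 6)
Add(Function('f')(Mul(-1, Add(Function('H')(Mul(2, -4)), 4)), 61), Mul(-1, v)) = Add(Add(2, Mul(Mul(-1, Add(Mul(2, -4), 4)), 61)), Mul(-1, 6)) = Add(Add(2, Mul(Mul(-1, Add(-8, 4)), 61)), -6) = Add(Add(2, Mul(Mul(-1, -4), 61)), -6) = Add(Add(2, Mul(4, 61)), -6) = Add(Add(2, 244), -6) = Add(246, -6) = 240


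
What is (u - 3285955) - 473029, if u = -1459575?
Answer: -5218559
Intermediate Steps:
(u - 3285955) - 473029 = (-1459575 - 3285955) - 473029 = -4745530 - 473029 = -5218559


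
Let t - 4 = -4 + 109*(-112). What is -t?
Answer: 12208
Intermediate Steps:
t = -12208 (t = 4 + (-4 + 109*(-112)) = 4 + (-4 - 12208) = 4 - 12212 = -12208)
-t = -1*(-12208) = 12208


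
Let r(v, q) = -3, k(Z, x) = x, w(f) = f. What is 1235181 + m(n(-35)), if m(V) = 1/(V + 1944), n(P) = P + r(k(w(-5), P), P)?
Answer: 2354254987/1906 ≈ 1.2352e+6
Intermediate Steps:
n(P) = -3 + P (n(P) = P - 3 = -3 + P)
m(V) = 1/(1944 + V)
1235181 + m(n(-35)) = 1235181 + 1/(1944 + (-3 - 35)) = 1235181 + 1/(1944 - 38) = 1235181 + 1/1906 = 2354254987/1906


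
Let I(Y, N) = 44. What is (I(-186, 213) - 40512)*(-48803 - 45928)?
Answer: 3833574108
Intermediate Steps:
(I(-186, 213) - 40512)*(-48803 - 45928) = (44 - 40512)*(-48803 - 45928) = -40468*(-94731) = 3833574108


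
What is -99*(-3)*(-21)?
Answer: -6237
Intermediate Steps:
-99*(-3)*(-21) = -33*(-9)*(-21) = 297*(-21) = -6237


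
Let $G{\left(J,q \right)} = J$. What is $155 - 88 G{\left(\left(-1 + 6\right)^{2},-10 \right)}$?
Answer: $-2045$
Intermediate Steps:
$155 - 88 G{\left(\left(-1 + 6\right)^{2},-10 \right)} = 155 - 88 \left(-1 + 6\right)^{2} = 155 - 88 \cdot 5^{2} = 155 - 2200 = -2045$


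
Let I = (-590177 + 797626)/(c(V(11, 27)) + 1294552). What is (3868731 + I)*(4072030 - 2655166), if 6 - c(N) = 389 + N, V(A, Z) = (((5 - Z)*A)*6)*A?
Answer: 7181493220842881280/1310141 ≈ 5.4815e+12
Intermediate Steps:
V(A, Z) = 6*A²*(5 - Z) (V(A, Z) = ((A*(5 - Z))*6)*A = (6*A*(5 - Z))*A = 6*A²*(5 - Z))
c(N) = -383 - N (c(N) = 6 - (389 + N) = 6 + (-389 - N) = -383 - N)
I = 207449/1310141 (I = (-590177 + 797626)/((-383 - 6*11²*(5 - 1*27)) + 1294552) = 207449/((-383 - 6*121*(5 - 27)) + 1294552) = 207449/((-383 - 6*121*(-22)) + 1294552) = 207449/((-383 - 1*(-15972)) + 1294552) = 207449/((-383 + 15972) + 1294552) = 207449/(15589 + 1294552) = 207449/1310141 ≈ 0.15834)
(3868731 + I)*(4072030 - 2655166) = (3868731 + 207449/1310141)*(4072030 - 2655166) = (5068583308520/1310141)*1416864 = 7181493220842881280/1310141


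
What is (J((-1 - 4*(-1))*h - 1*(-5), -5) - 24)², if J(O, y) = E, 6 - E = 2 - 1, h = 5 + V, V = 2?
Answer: 361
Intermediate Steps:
h = 7 (h = 5 + 2 = 7)
E = 5 (E = 6 - (2 - 1) = 6 - 1*1 = 6 - 1 = 5)
J(O, y) = 5
(J((-1 - 4*(-1))*h - 1*(-5), -5) - 24)² = (5 - 24)² = (-19)² = 361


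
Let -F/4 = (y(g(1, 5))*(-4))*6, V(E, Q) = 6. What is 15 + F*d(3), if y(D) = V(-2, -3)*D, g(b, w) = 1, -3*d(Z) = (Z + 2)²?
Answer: -4785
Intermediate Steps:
d(Z) = -(2 + Z)²/3 (d(Z) = -(Z + 2)²/3 = -(2 + Z)²/3)
y(D) = 6*D
F = 576 (F = -4*(6*1)*(-4)*6 = -4*6*(-4)*6 = -(-96)*6 = -4*(-144) = 576)
15 + F*d(3) = 15 + 576*(-(2 + 3)²/3) = 15 + 576*(-⅓*5²) = 15 + 576*(-⅓*25) = 15 + 576*(-25/3) = 15 - 4800 = -4785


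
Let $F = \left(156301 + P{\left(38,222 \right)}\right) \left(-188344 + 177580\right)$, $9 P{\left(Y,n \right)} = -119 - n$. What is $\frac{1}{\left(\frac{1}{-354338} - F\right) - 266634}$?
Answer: $\frac{354338}{595907752204971} \approx 5.9462 \cdot 10^{-10}$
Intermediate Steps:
$P{\left(Y,n \right)} = - \frac{119}{9} - \frac{n}{9}$ ($P{\left(Y,n \right)} = \frac{-119 - n}{9} = - \frac{119}{9} - \frac{n}{9}$)
$F = -1682016128$ ($F = \left(156301 - \frac{341}{9}\right) \left(-188344 + 177580\right) = \left(156301 - \frac{341}{9}\right) \left(-10764\right) = \frac{1406368}{9} \left(-10764\right) = -1682016128$)
$\frac{1}{\left(\frac{1}{-354338} - F\right) - 266634} = \frac{1}{\left(\frac{1}{-354338} - -1682016128\right) - 266634} = \frac{1}{\left(- \frac{1}{354338} + 1682016128\right) - 266634} = \frac{1}{\frac{596002230763263}{354338} - 266634} = \frac{1}{\frac{595907752204971}{354338}} = \frac{354338}{595907752204971}$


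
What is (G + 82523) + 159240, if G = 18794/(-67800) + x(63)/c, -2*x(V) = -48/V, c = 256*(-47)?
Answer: 7190410195557/29741600 ≈ 2.4176e+5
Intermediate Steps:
c = -12032
x(V) = 24/V (x(V) = -(-24)/V = 24/V)
G = -8245243/29741600 (G = 18794/(-67800) + (24/63)/(-12032) = 18794*(-1/67800) + (24*(1/63))*(-1/12032) = -9397/33900 + (8/21)*(-1/12032) = -9397/33900 - 1/31584 = -8245243/29741600 ≈ -0.27723)
(G + 82523) + 159240 = (-8245243/29741600 + 82523) + 159240 = 2454357811557/29741600 + 159240 = 7190410195557/29741600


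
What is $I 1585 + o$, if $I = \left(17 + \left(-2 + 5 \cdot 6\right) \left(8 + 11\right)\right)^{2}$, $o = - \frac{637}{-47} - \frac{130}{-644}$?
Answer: $\frac{7229823541559}{15134} \approx 4.7772 \cdot 10^{8}$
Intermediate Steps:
$o = \frac{208169}{15134}$ ($o = \left(-637\right) \left(- \frac{1}{47}\right) - - \frac{65}{322} = \frac{637}{47} + \frac{65}{322} = \frac{208169}{15134} \approx 13.755$)
$I = 301401$ ($I = \left(17 + \left(-2 + 30\right) 19\right)^{2} = \left(17 + 28 \cdot 19\right)^{2} = \left(17 + 532\right)^{2} = 549^{2} = 301401$)
$I 1585 + o = 301401 \cdot 1585 + \frac{208169}{15134} = 477720585 + \frac{208169}{15134} = \frac{7229823541559}{15134}$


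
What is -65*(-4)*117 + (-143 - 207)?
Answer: 30070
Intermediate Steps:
-65*(-4)*117 + (-143 - 207) = 260*117 - 350 = 30420 - 350 = 30070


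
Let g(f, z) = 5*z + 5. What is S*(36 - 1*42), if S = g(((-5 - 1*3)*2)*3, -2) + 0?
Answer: 30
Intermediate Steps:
g(f, z) = 5 + 5*z
S = -5 (S = (5 + 5*(-2)) + 0 = (5 - 10) + 0 = -5 + 0 = -5)
S*(36 - 1*42) = -5*(36 - 1*42) = -5*(36 - 42) = -5*(-6) = 30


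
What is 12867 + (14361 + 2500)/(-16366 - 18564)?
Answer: 449427449/34930 ≈ 12867.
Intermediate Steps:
12867 + (14361 + 2500)/(-16366 - 18564) = 12867 + 16861/(-34930) = 12867 + 16861*(-1/34930) = 12867 - 16861/34930 = 449427449/34930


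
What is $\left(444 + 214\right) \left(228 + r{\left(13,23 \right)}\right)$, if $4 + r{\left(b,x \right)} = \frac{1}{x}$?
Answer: $\frac{3390674}{23} \approx 1.4742 \cdot 10^{5}$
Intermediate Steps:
$r{\left(b,x \right)} = -4 + \frac{1}{x}$
$\left(444 + 214\right) \left(228 + r{\left(13,23 \right)}\right) = \left(444 + 214\right) \left(228 - \left(4 - \frac{1}{23}\right)\right) = 658 \left(228 + \left(-4 + \frac{1}{23}\right)\right) = 658 \left(228 - \frac{91}{23}\right) = 658 \cdot \frac{5153}{23} = \frac{3390674}{23}$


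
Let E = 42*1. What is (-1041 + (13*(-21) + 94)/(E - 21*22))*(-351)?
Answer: 51133797/140 ≈ 3.6524e+5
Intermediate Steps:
E = 42
(-1041 + (13*(-21) + 94)/(E - 21*22))*(-351) = (-1041 + (13*(-21) + 94)/(42 - 21*22))*(-351) = (-1041 + (-273 + 94)/(42 - 462))*(-351) = (-1041 - 179/(-420))*(-351) = (-1041 - 179*(-1/420))*(-351) = (-1041 + 179/420)*(-351) = -437041/420*(-351) = 51133797/140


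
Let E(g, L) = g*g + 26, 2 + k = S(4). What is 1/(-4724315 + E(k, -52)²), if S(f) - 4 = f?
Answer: -1/4720471 ≈ -2.1184e-7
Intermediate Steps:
S(f) = 4 + f
k = 6 (k = -2 + (4 + 4) = -2 + 8 = 6)
E(g, L) = 26 + g² (E(g, L) = g² + 26 = 26 + g²)
1/(-4724315 + E(k, -52)²) = 1/(-4724315 + (26 + 6²)²) = 1/(-4724315 + (26 + 36)²) = 1/(-4724315 + 62²) = 1/(-4724315 + 3844) = 1/(-4720471) = -1/4720471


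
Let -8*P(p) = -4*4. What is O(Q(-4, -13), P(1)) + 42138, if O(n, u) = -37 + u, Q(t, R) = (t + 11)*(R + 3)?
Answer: 42103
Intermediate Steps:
P(p) = 2 (P(p) = -(-1)*4/2 = -⅛*(-16) = 2)
Q(t, R) = (3 + R)*(11 + t) (Q(t, R) = (11 + t)*(3 + R) = (3 + R)*(11 + t))
O(Q(-4, -13), P(1)) + 42138 = (-37 + 2) + 42138 = -35 + 42138 = 42103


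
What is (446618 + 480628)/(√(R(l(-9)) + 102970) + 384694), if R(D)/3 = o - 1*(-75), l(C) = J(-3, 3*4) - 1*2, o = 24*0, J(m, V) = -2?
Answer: 118901990908/49329790147 - 309082*√103195/49329790147 ≈ 2.4083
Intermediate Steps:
o = 0
l(C) = -4 (l(C) = -2 - 1*2 = -2 - 2 = -4)
R(D) = 225 (R(D) = 3*(0 - 1*(-75)) = 3*(0 + 75) = 3*75 = 225)
(446618 + 480628)/(√(R(l(-9)) + 102970) + 384694) = (446618 + 480628)/(√(225 + 102970) + 384694) = 927246/(√103195 + 384694) = 927246/(384694 + √103195)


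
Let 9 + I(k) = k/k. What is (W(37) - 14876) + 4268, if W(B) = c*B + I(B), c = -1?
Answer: -10653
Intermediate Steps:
I(k) = -8 (I(k) = -9 + k/k = -9 + 1 = -8)
W(B) = -8 - B (W(B) = -B - 8 = -8 - B)
(W(37) - 14876) + 4268 = ((-8 - 1*37) - 14876) + 4268 = ((-8 - 37) - 14876) + 4268 = (-45 - 14876) + 4268 = -14921 + 4268 = -10653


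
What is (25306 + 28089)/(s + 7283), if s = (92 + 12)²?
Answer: 53395/18099 ≈ 2.9502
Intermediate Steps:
s = 10816 (s = 104² = 10816)
(25306 + 28089)/(s + 7283) = (25306 + 28089)/(10816 + 7283) = 53395/18099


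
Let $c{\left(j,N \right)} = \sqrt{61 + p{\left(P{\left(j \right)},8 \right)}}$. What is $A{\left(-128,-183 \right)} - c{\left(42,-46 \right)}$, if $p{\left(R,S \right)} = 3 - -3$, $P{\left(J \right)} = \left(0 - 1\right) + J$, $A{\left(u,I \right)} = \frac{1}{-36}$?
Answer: $- \frac{1}{36} - \sqrt{67} \approx -8.2131$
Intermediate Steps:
$A{\left(u,I \right)} = - \frac{1}{36}$
$P{\left(J \right)} = -1 + J$
$p{\left(R,S \right)} = 6$ ($p{\left(R,S \right)} = 3 + 3 = 6$)
$c{\left(j,N \right)} = \sqrt{67}$ ($c{\left(j,N \right)} = \sqrt{61 + 6} = \sqrt{67}$)
$A{\left(-128,-183 \right)} - c{\left(42,-46 \right)} = - \frac{1}{36} - \sqrt{67}$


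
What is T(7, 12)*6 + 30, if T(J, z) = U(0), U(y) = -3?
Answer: 12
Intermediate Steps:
T(J, z) = -3
T(7, 12)*6 + 30 = -3*6 + 30 = -18 + 30 = 12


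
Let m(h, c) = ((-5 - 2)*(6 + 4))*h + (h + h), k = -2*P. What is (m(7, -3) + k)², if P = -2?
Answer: 222784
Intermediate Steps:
k = 4 (k = -2*(-2) = 4)
m(h, c) = -68*h (m(h, c) = (-7*10)*h + 2*h = -70*h + 2*h = -68*h)
(m(7, -3) + k)² = (-68*7 + 4)² = (-476 + 4)² = (-472)² = 222784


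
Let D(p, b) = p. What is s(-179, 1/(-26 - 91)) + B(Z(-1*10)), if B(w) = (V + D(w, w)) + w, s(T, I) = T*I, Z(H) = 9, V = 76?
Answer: 11177/117 ≈ 95.530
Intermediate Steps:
s(T, I) = I*T
B(w) = 76 + 2*w (B(w) = (76 + w) + w = 76 + 2*w)
s(-179, 1/(-26 - 91)) + B(Z(-1*10)) = -179/(-26 - 91) + (76 + 2*9) = -179/(-117) + (76 + 18) = -1/117*(-179) + 94 = 179/117 + 94 = 11177/117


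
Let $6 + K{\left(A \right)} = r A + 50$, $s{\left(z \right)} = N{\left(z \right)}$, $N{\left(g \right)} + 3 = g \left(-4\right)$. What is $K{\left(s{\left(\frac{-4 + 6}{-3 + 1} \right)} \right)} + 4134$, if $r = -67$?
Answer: $4111$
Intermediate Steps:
$N{\left(g \right)} = -3 - 4 g$ ($N{\left(g \right)} = -3 + g \left(-4\right) = -3 - 4 g$)
$s{\left(z \right)} = -3 - 4 z$
$K{\left(A \right)} = 44 - 67 A$ ($K{\left(A \right)} = -6 - \left(-50 + 67 A\right) = 44 - 67 A$)
$K{\left(s{\left(\frac{-4 + 6}{-3 + 1} \right)} \right)} + 4134 = \left(44 - 67 \left(-3 - 4 \frac{-4 + 6}{-3 + 1}\right)\right) + 4134 = \left(44 - 67 \left(-3 - 4 \frac{2}{-2}\right)\right) + 4134 = \left(44 - 67 \left(-3 - 4 \cdot 2 \left(- \frac{1}{2}\right)\right)\right) + 4134 = \left(44 - 67 \left(-3 - -4\right)\right) + 4134 = \left(44 - 67 \left(-3 + 4\right)\right) + 4134 = \left(44 - 67\right) + 4134 = -23 + 4134 = 4111$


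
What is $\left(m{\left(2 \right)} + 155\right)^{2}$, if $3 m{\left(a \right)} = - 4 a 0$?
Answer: $24025$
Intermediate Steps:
$m{\left(a \right)} = 0$ ($m{\left(a \right)} = \frac{- 4 a 0}{3} = \frac{1}{3} \cdot 0 = 0$)
$\left(m{\left(2 \right)} + 155\right)^{2} = \left(0 + 155\right)^{2} = 155^{2} = 24025$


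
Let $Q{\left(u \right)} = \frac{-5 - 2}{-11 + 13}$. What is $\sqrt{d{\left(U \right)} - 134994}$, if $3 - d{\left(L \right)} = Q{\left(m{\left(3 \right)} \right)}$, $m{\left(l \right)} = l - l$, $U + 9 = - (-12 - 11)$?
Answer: $\frac{5 i \sqrt{21598}}{2} \approx 367.41 i$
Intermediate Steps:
$U = 14$ ($U = -9 - \left(-12 - 11\right) = -9 - -23 = -9 + 23 = 14$)
$m{\left(l \right)} = 0$
$Q{\left(u \right)} = - \frac{7}{2}$
$d{\left(L \right)} = \frac{13}{2}$ ($d{\left(L \right)} = 3 - - \frac{7}{2} = 3 + \frac{7}{2} = \frac{13}{2}$)
$\sqrt{d{\left(U \right)} - 134994} = \sqrt{\frac{13}{2} - 134994} = \sqrt{- \frac{269975}{2}} = \frac{5 i \sqrt{21598}}{2}$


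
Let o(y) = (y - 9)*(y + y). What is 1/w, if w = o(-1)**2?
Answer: 1/400 ≈ 0.0025000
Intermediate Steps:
o(y) = 2*y*(-9 + y) (o(y) = (-9 + y)*(2*y) = 2*y*(-9 + y))
w = 400 (w = (2*(-1)*(-9 - 1))**2 = (2*(-1)*(-10))**2 = 20**2 = 400)
1/w = 1/400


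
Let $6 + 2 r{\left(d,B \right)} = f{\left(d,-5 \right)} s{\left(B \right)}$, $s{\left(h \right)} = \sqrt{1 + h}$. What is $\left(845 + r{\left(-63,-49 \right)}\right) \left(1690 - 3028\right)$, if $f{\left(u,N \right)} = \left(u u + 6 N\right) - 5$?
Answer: $-1126596 - 10527384 i \sqrt{3} \approx -1.1266 \cdot 10^{6} - 1.8234 \cdot 10^{7} i$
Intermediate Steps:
$f{\left(u,N \right)} = -5 + u^{2} + 6 N$ ($f{\left(u,N \right)} = \left(u^{2} + 6 N\right) - 5 = -5 + u^{2} + 6 N$)
$r{\left(d,B \right)} = -3 + \frac{\sqrt{1 + B} \left(-35 + d^{2}\right)}{2}$ ($r{\left(d,B \right)} = -3 + \frac{\left(-5 + d^{2} + 6 \left(-5\right)\right) \sqrt{1 + B}}{2} = -3 + \frac{\left(-5 + d^{2} - 30\right) \sqrt{1 + B}}{2} = -3 + \frac{\left(-35 + d^{2}\right) \sqrt{1 + B}}{2} = -3 + \frac{\sqrt{1 + B} \left(-35 + d^{2}\right)}{2}$)
$\left(845 + r{\left(-63,-49 \right)}\right) \left(1690 - 3028\right) = \left(845 - \left(3 - \frac{\sqrt{1 - 49} \left(-35 + \left(-63\right)^{2}\right)}{2}\right)\right) \left(1690 - 3028\right) = \left(845 - \left(3 - \frac{\sqrt{-48} \left(-35 + 3969\right)}{2}\right)\right) \left(-1338\right) = \left(845 - \left(3 - \frac{1}{2} \cdot 4 i \sqrt{3} \cdot 3934\right)\right) \left(-1338\right) = \left(845 - \left(3 - 7868 i \sqrt{3}\right)\right) \left(-1338\right) = \left(842 + 7868 i \sqrt{3}\right) \left(-1338\right) = -1126596 - 10527384 i \sqrt{3}$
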